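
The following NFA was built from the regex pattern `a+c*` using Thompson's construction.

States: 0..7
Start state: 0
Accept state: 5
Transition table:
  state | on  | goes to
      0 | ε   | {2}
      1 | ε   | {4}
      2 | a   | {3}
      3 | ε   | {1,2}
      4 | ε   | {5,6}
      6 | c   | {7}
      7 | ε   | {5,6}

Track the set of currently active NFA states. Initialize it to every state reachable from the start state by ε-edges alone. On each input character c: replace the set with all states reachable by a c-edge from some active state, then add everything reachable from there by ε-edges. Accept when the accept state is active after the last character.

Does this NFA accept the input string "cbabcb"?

Answer: REJECT

Derivation:
start: ε-closure({0}) = {0,2}
'c' @ 1: {}  — state set empty
rest 'babcb' ignored (set empty)
end set {} — state 5 not in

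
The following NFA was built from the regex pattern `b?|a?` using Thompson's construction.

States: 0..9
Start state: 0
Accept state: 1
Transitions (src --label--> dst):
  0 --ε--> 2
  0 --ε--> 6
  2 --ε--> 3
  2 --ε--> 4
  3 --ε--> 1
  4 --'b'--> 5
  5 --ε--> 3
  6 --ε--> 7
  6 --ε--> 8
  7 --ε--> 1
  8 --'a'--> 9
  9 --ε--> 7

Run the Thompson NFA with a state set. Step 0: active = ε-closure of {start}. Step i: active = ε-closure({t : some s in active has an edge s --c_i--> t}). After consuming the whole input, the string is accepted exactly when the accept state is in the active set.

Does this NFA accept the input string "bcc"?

Answer: REJECT

Steps:
start: ε-closure({0}) = {0,1,2,3,4,6,7,8}
'b' @ 1: {1,3,5}  [accepting]
'c' @ 2: {}  — state set empty
rest 'c' ignored (set empty)
final: {}; accept 1 not in set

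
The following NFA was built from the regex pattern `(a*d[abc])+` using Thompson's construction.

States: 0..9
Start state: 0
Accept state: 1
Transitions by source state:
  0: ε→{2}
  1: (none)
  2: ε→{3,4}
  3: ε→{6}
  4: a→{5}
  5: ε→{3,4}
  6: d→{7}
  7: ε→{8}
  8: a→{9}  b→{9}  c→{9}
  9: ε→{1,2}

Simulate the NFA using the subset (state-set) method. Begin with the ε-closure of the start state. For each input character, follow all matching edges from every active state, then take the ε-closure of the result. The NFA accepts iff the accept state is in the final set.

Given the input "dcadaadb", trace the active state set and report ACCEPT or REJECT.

start: ε-closure({0}) = {0,2,3,4,6}
'd' @ 1: {7,8}
'c' @ 2: {1,2,3,4,6,9}  [accepting]
'a' @ 3: {3,4,5,6}
'd' @ 4: {7,8}
'a' @ 5: {1,2,3,4,6,9}  [accepting]
'a' @ 6: {3,4,5,6}
'd' @ 7: {7,8}
'b' @ 8: {1,2,3,4,6,9}  [accepting]
final: {1,2,3,4,6,9}; accept 1 in set

Answer: ACCEPT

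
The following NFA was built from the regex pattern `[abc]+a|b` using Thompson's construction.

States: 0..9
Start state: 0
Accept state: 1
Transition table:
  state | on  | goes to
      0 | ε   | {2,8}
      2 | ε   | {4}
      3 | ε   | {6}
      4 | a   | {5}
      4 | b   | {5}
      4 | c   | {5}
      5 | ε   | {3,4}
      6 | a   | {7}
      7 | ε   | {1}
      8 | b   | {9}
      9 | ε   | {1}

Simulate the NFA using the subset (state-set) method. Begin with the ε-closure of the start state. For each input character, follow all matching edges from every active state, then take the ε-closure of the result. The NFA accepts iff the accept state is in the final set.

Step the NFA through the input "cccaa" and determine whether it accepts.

Answer: ACCEPT

Trace:
start: ε-closure({0}) = {0,2,4,8}
'c' @ 1: {3,4,5,6}
'c' @ 2: {3,4,5,6}
'c' @ 3: {3,4,5,6}
'a' @ 4: {1,3,4,5,6,7}  (accept∈set)
'a' @ 5: {1,3,4,5,6,7}  (accept∈set)
end set {1,3,4,5,6,7} — state 1 in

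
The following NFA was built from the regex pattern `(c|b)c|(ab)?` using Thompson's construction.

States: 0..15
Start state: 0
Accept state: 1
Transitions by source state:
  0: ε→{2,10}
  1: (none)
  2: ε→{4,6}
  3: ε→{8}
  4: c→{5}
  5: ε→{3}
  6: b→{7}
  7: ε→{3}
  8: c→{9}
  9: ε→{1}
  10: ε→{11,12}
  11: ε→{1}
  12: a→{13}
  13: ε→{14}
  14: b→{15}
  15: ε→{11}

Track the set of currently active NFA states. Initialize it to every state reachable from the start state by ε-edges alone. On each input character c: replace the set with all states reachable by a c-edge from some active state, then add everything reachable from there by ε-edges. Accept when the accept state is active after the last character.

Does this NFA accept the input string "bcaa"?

Answer: REJECT

Steps:
S₀ = ε-closure({0}) = {0,1,2,4,6,10,11,12}
'b' @ 1: {3,7,8}
'c' @ 2: {1,9}  (accept∈set)
'a' @ 3: {}  — state set empty
rest 'a' ignored (set empty)
end set {} — state 1 not in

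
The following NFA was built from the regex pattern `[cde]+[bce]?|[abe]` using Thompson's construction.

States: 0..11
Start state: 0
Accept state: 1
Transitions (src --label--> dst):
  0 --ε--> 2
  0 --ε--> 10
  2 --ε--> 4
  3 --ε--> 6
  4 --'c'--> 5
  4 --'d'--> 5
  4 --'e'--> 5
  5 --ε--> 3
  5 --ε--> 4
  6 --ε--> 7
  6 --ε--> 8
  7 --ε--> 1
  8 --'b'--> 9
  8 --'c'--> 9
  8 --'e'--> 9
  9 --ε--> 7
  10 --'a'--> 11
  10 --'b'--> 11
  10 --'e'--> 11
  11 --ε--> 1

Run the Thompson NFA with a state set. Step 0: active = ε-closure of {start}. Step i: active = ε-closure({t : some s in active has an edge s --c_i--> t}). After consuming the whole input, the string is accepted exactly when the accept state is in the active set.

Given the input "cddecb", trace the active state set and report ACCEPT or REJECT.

Answer: ACCEPT

Trace:
S₀ = ε-closure({0}) = {0,2,4,10}
'c' @ 1: {1,3,4,5,6,7,8}  (accept∈set)
'd' @ 2: {1,3,4,5,6,7,8}  (accept∈set)
'd' @ 3: {1,3,4,5,6,7,8}  (accept∈set)
'e' @ 4: {1,3,4,5,6,7,8,9}  (accept∈set)
'c' @ 5: {1,3,4,5,6,7,8,9}  (accept∈set)
'b' @ 6: {1,7,9}  (accept∈set)
end set {1,7,9} — state 1 in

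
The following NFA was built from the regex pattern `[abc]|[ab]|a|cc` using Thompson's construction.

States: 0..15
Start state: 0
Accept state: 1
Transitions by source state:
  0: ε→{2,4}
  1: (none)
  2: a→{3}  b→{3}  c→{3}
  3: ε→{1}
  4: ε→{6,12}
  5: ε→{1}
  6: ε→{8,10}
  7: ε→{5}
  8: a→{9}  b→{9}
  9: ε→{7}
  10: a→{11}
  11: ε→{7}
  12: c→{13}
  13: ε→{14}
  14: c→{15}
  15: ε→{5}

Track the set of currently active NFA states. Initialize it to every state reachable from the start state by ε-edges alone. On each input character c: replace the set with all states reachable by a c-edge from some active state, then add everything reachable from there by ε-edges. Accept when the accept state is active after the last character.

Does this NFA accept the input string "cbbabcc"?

S₀ = ε-closure({0}) = {0,2,4,6,8,10,12}
'c' @ 1: {1,3,13,14}  [accepting]
'b' @ 2: {}  — no active states
rest 'babcc' ignored (set empty)
end set {} — state 1 not in

Answer: REJECT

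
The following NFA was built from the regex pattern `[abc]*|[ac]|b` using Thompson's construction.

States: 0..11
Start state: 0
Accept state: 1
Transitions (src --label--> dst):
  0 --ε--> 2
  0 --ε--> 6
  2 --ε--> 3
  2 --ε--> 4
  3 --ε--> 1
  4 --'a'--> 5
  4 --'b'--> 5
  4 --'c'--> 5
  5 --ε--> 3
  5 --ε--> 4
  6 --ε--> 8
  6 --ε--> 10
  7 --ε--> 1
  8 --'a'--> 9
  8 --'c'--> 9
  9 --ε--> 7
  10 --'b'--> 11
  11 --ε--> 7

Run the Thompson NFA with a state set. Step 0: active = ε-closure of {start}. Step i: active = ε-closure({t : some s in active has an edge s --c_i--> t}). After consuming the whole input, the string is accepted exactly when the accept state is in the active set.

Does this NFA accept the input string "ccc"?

Answer: ACCEPT

Steps:
S₀ = ε-closure({0}) = {0,1,2,3,4,6,8,10}
'c' @ 1: {1,3,4,5,7,9}  ✓accept
'c' @ 2: {1,3,4,5}  ✓accept
'c' @ 3: {1,3,4,5}  ✓accept
after full input: {1,3,4,5}  (accept=1 in)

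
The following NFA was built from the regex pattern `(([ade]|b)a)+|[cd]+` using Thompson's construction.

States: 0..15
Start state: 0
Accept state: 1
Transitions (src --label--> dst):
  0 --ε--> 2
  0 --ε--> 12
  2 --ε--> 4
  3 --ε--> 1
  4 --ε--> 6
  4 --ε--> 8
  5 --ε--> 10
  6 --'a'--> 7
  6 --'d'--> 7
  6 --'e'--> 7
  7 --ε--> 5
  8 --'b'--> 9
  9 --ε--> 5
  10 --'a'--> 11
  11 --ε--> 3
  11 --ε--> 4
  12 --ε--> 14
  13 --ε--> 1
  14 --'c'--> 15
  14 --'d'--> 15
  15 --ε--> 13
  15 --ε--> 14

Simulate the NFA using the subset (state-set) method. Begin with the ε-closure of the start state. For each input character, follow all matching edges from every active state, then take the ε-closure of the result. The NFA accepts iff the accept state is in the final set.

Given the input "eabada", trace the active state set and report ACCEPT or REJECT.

Answer: ACCEPT

Steps:
start: ε-closure({0}) = {0,2,4,6,8,12,14}
'e' @ 1: {5,7,10}
'a' @ 2: {1,3,4,6,8,11}  (accept∈set)
'b' @ 3: {5,9,10}
'a' @ 4: {1,3,4,6,8,11}  (accept∈set)
'd' @ 5: {5,7,10}
'a' @ 6: {1,3,4,6,8,11}  (accept∈set)
after full input: {1,3,4,6,8,11}  (accept=1 in)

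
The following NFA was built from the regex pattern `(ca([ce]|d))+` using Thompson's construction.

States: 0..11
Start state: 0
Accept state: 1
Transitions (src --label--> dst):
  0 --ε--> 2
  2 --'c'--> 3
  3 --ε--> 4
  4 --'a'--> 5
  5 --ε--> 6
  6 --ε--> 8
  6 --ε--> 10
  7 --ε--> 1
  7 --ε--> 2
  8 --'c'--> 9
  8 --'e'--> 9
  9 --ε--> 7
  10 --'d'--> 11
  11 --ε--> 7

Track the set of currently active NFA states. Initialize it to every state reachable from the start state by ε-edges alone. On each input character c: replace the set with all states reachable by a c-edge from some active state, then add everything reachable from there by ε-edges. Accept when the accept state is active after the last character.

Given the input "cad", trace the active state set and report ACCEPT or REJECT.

S₀ = ε-closure({0}) = {0,2}
'c' @ 1: {3,4}
'a' @ 2: {5,6,8,10}
'd' @ 3: {1,2,7,11}  [accepting]
after full input: {1,2,7,11}  (accept=1 in)

Answer: ACCEPT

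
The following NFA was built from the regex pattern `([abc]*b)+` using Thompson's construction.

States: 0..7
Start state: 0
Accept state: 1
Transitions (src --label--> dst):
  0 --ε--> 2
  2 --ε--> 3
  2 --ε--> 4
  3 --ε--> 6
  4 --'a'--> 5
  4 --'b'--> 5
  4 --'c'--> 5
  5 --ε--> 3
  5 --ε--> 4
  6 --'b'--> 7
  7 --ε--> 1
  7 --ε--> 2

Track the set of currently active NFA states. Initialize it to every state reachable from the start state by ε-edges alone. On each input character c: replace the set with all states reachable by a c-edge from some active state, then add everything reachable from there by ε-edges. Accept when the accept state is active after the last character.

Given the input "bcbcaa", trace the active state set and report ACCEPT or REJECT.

S₀ = ε-closure({0}) = {0,2,3,4,6}
'b' @ 1: {1,2,3,4,5,6,7}  ✓accept
'c' @ 2: {3,4,5,6}
'b' @ 3: {1,2,3,4,5,6,7}  ✓accept
'c' @ 4: {3,4,5,6}
'a' @ 5: {3,4,5,6}
'a' @ 6: {3,4,5,6}
final: {3,4,5,6}; accept 1 not in set

Answer: REJECT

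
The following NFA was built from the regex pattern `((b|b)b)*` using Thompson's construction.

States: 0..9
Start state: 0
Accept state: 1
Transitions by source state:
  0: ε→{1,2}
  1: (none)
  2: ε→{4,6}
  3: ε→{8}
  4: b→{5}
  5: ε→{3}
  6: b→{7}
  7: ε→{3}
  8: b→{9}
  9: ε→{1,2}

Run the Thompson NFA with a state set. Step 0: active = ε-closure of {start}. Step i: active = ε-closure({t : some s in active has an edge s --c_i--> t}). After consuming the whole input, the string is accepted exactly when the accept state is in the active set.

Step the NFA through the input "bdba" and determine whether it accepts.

Answer: REJECT

Trace:
start: ε-closure({0}) = {0,1,2,4,6}
'b' @ 1: {3,5,7,8}
'd' @ 2: {}  — state set empty
rest 'ba' ignored (set empty)
after full input: {}  (accept=1 not in)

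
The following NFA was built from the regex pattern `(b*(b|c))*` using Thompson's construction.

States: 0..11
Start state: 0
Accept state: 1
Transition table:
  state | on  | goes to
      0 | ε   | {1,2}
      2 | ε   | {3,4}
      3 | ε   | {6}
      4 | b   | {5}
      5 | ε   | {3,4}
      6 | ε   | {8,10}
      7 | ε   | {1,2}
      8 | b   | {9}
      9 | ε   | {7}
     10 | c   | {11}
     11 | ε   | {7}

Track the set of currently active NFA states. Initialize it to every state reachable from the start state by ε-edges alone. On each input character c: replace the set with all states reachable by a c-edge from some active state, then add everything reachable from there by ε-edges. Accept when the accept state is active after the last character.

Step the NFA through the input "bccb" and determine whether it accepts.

Answer: ACCEPT

Trace:
start: ε-closure({0}) = {0,1,2,3,4,6,8,10}
'b' @ 1: {1,2,3,4,5,6,7,8,9,10}  ✓accept
'c' @ 2: {1,2,3,4,6,7,8,10,11}  ✓accept
'c' @ 3: {1,2,3,4,6,7,8,10,11}  ✓accept
'b' @ 4: {1,2,3,4,5,6,7,8,9,10}  ✓accept
end set {1,2,3,4,5,6,7,8,9,10} — state 1 in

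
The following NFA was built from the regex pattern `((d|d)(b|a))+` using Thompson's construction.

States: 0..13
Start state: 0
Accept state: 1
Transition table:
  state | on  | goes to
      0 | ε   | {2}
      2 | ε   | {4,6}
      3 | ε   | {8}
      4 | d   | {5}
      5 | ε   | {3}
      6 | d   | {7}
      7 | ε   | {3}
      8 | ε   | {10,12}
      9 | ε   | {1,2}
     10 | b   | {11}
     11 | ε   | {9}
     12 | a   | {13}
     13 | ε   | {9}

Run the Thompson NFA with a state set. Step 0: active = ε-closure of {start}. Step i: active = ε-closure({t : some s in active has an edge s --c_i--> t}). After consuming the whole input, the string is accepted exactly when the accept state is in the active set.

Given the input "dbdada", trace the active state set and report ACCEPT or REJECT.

Answer: ACCEPT

Steps:
S₀ = ε-closure({0}) = {0,2,4,6}
'd' @ 1: {3,5,7,8,10,12}
'b' @ 2: {1,2,4,6,9,11}  [accepting]
'd' @ 3: {3,5,7,8,10,12}
'a' @ 4: {1,2,4,6,9,13}  [accepting]
'd' @ 5: {3,5,7,8,10,12}
'a' @ 6: {1,2,4,6,9,13}  [accepting]
after full input: {1,2,4,6,9,13}  (accept=1 in)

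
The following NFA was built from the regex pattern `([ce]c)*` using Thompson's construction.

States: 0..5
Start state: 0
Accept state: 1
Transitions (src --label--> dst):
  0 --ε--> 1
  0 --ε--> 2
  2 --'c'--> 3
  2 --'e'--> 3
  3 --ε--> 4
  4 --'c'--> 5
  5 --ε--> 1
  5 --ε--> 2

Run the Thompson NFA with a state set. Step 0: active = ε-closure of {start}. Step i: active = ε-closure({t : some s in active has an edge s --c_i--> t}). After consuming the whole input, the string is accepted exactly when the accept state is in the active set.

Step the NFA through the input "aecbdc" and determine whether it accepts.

initial (ε-close {0}): {0,1,2}
'a' @ 1: {}  — dead — no transitions
rest 'ecbdc' ignored (set empty)
after full input: {}  (accept=1 not in)

Answer: REJECT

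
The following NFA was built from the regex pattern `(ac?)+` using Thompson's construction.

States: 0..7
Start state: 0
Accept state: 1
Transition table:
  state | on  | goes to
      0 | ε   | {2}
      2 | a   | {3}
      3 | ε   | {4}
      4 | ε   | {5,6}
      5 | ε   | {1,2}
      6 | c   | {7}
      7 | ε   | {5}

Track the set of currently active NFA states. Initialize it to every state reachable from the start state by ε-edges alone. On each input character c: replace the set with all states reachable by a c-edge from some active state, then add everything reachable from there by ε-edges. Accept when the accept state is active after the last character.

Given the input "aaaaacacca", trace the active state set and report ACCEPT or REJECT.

Answer: REJECT

Steps:
initial (ε-close {0}): {0,2}
'a' @ 1: {1,2,3,4,5,6}  [accepting]
'a' @ 2: {1,2,3,4,5,6}  [accepting]
'a' @ 3: {1,2,3,4,5,6}  [accepting]
'a' @ 4: {1,2,3,4,5,6}  [accepting]
'a' @ 5: {1,2,3,4,5,6}  [accepting]
'c' @ 6: {1,2,5,7}  [accepting]
'a' @ 7: {1,2,3,4,5,6}  [accepting]
'c' @ 8: {1,2,5,7}  [accepting]
'c' @ 9: {}  — dead — no transitions
rest 'a' ignored (set empty)
after full input: {}  (accept=1 not in)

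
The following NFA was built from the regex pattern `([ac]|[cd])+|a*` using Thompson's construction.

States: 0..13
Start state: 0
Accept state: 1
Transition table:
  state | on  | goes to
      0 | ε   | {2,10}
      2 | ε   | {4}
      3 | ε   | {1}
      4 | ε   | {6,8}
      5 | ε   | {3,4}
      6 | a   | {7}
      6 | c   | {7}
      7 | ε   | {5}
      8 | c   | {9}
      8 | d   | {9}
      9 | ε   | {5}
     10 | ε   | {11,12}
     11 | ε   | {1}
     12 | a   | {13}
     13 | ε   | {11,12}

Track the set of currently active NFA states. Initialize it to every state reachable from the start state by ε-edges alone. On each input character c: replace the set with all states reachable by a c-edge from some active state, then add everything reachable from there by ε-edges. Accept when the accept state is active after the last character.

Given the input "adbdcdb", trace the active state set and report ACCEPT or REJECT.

Answer: REJECT

Trace:
start: ε-closure({0}) = {0,1,2,4,6,8,10,11,12}
'a' @ 1: {1,3,4,5,6,7,8,11,12,13}  (accept∈set)
'd' @ 2: {1,3,4,5,6,8,9}  (accept∈set)
'b' @ 3: {}  — no active states
rest 'dcdb' ignored (set empty)
end set {} — state 1 not in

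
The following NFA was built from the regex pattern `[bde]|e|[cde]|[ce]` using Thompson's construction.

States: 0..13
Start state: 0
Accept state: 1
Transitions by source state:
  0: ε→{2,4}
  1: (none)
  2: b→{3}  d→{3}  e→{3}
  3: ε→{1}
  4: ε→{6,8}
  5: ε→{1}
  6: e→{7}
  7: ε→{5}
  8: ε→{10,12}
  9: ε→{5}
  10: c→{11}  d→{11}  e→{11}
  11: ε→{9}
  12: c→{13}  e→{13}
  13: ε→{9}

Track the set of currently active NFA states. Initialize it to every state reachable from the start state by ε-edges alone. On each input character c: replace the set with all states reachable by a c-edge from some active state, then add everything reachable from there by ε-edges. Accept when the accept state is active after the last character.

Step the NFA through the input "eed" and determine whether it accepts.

Answer: REJECT

Derivation:
initial (ε-close {0}): {0,2,4,6,8,10,12}
'e' @ 1: {1,3,5,7,9,11,13}  ✓accept
'e' @ 2: {}  — no active states
rest 'd' ignored (set empty)
after full input: {}  (accept=1 not in)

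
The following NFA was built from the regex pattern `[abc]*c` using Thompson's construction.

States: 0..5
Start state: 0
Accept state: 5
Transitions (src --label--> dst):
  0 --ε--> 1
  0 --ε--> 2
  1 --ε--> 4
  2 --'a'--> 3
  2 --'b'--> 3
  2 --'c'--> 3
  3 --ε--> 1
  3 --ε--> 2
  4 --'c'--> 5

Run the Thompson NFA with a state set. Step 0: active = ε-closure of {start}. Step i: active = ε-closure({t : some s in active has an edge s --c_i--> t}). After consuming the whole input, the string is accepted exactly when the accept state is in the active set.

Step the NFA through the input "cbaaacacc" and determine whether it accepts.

start: ε-closure({0}) = {0,1,2,4}
'c' @ 1: {1,2,3,4,5}  ✓accept
'b' @ 2: {1,2,3,4}
'a' @ 3: {1,2,3,4}
'a' @ 4: {1,2,3,4}
'a' @ 5: {1,2,3,4}
'c' @ 6: {1,2,3,4,5}  ✓accept
'a' @ 7: {1,2,3,4}
'c' @ 8: {1,2,3,4,5}  ✓accept
'c' @ 9: {1,2,3,4,5}  ✓accept
end set {1,2,3,4,5} — state 5 in

Answer: ACCEPT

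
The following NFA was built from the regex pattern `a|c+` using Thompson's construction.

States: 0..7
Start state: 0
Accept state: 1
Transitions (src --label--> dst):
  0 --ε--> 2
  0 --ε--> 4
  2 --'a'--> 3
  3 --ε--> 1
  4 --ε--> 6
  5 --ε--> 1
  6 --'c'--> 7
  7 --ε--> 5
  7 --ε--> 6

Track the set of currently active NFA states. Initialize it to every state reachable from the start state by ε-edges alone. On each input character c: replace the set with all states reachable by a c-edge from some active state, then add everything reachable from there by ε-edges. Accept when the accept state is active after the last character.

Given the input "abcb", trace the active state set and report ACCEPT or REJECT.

Answer: REJECT

Steps:
initial (ε-close {0}): {0,2,4,6}
'a' @ 1: {1,3}  ✓accept
'b' @ 2: {}  — state set empty
rest 'cb' ignored (set empty)
final: {}; accept 1 not in set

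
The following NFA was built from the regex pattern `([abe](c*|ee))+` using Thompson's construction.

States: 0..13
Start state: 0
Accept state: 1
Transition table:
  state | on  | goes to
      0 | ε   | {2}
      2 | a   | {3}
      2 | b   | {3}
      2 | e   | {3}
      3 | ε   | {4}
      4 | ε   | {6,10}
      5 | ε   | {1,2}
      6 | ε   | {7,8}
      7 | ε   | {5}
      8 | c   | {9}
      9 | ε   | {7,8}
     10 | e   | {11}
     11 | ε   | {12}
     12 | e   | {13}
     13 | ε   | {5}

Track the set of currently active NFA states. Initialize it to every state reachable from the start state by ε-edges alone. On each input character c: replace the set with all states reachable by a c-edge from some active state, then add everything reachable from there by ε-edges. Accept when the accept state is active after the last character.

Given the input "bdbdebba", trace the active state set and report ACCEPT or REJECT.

Answer: REJECT

Derivation:
start: ε-closure({0}) = {0,2}
'b' @ 1: {1,2,3,4,5,6,7,8,10}  (accept∈set)
'd' @ 2: {}  — state set empty
rest 'bdebba' ignored (set empty)
final: {}; accept 1 not in set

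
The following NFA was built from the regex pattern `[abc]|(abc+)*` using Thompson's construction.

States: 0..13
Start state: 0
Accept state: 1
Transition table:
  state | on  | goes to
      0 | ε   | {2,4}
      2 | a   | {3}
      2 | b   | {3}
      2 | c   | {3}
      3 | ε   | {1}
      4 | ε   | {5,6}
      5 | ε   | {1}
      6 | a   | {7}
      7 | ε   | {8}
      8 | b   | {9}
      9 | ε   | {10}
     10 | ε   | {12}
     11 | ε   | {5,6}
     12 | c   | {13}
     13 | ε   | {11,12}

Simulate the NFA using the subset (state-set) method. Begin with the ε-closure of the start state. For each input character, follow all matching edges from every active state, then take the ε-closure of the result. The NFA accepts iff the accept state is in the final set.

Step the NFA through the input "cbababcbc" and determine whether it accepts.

Answer: REJECT

Trace:
S₀ = ε-closure({0}) = {0,1,2,4,5,6}
'c' @ 1: {1,3}  ✓accept
'b' @ 2: {}  — dead — no transitions
rest 'ababcbc' ignored (set empty)
end set {} — state 1 not in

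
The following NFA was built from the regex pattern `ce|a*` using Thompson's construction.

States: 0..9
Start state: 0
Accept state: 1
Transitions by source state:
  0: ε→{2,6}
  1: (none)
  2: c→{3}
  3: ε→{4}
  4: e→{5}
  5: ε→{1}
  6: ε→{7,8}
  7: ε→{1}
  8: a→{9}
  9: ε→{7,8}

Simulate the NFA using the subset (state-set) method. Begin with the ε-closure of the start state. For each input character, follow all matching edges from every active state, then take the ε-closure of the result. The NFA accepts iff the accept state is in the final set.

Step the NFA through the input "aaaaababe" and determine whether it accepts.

initial (ε-close {0}): {0,1,2,6,7,8}
'a' @ 1: {1,7,8,9}  (accept∈set)
'a' @ 2: {1,7,8,9}  (accept∈set)
'a' @ 3: {1,7,8,9}  (accept∈set)
'a' @ 4: {1,7,8,9}  (accept∈set)
'a' @ 5: {1,7,8,9}  (accept∈set)
'b' @ 6: {}  — no active states
rest 'abe' ignored (set empty)
final: {}; accept 1 not in set

Answer: REJECT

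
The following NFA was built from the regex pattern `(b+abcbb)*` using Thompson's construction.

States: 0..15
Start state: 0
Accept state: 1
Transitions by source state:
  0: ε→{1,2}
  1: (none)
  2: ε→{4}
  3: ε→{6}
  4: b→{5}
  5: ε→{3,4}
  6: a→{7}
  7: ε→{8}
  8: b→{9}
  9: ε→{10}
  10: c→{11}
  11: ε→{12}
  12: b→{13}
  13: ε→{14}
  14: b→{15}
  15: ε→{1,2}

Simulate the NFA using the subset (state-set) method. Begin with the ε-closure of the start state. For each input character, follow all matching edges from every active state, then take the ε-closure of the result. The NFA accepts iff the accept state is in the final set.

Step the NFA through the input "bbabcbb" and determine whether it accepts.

Answer: ACCEPT

Steps:
initial (ε-close {0}): {0,1,2,4}
'b' @ 1: {3,4,5,6}
'b' @ 2: {3,4,5,6}
'a' @ 3: {7,8}
'b' @ 4: {9,10}
'c' @ 5: {11,12}
'b' @ 6: {13,14}
'b' @ 7: {1,2,4,15}  [accepting]
final: {1,2,4,15}; accept 1 in set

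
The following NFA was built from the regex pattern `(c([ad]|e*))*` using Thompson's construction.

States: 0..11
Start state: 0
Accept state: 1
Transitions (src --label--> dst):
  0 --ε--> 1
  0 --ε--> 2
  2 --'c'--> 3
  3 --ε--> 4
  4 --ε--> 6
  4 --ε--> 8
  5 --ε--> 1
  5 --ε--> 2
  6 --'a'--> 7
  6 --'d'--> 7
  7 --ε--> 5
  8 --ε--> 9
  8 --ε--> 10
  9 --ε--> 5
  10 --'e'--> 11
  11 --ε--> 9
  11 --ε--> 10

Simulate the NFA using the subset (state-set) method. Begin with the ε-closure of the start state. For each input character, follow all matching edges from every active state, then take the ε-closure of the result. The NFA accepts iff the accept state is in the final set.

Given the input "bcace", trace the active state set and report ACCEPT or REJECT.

initial (ε-close {0}): {0,1,2}
'b' @ 1: {}  — no active states
rest 'cace' ignored (set empty)
final: {}; accept 1 not in set

Answer: REJECT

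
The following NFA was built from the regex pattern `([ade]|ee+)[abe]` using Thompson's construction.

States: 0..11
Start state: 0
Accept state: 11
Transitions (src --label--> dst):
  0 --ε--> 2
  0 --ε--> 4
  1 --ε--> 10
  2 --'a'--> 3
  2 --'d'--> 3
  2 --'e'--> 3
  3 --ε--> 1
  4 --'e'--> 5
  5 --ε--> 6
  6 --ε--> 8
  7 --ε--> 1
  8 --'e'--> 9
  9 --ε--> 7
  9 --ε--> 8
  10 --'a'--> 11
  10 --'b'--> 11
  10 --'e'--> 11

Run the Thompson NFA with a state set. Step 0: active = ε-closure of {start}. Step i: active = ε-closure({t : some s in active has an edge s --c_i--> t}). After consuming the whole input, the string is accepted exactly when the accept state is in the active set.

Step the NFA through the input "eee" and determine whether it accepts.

start: ε-closure({0}) = {0,2,4}
'e' @ 1: {1,3,5,6,8,10}
'e' @ 2: {1,7,8,9,10,11}  (accept∈set)
'e' @ 3: {1,7,8,9,10,11}  (accept∈set)
final: {1,7,8,9,10,11}; accept 11 in set

Answer: ACCEPT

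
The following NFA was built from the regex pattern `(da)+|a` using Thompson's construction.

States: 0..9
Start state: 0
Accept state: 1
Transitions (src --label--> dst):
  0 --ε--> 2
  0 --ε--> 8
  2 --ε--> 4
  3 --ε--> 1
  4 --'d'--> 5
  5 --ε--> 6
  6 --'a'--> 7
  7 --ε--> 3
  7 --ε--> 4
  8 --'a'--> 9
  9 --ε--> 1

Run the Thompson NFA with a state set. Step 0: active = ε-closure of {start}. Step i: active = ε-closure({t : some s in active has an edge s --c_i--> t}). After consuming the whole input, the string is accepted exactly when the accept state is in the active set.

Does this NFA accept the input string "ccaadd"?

Answer: REJECT

Steps:
start: ε-closure({0}) = {0,2,4,8}
'c' @ 1: {}  — state set empty
rest 'caadd' ignored (set empty)
end set {} — state 1 not in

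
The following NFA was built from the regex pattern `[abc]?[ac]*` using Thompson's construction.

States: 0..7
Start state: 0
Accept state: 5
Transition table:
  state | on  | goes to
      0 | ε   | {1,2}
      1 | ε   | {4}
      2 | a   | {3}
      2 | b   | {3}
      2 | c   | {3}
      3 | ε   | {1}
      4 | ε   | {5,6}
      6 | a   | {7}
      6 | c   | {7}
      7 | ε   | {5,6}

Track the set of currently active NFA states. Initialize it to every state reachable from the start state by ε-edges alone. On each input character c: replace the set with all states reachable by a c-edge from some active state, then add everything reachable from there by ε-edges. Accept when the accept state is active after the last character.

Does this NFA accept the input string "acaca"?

S₀ = ε-closure({0}) = {0,1,2,4,5,6}
'a' @ 1: {1,3,4,5,6,7}  [accepting]
'c' @ 2: {5,6,7}  [accepting]
'a' @ 3: {5,6,7}  [accepting]
'c' @ 4: {5,6,7}  [accepting]
'a' @ 5: {5,6,7}  [accepting]
final: {5,6,7}; accept 5 in set

Answer: ACCEPT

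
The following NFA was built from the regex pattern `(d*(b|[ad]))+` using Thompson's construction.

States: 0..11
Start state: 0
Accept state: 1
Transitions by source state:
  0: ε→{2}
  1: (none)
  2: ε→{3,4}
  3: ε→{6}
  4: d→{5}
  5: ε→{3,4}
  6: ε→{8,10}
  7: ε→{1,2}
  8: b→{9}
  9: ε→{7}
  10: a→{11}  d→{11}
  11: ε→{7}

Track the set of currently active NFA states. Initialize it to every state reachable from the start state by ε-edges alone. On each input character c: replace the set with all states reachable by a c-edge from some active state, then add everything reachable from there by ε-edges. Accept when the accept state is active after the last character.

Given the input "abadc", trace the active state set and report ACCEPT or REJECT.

Answer: REJECT

Steps:
start: ε-closure({0}) = {0,2,3,4,6,8,10}
'a' @ 1: {1,2,3,4,6,7,8,10,11}  [accepting]
'b' @ 2: {1,2,3,4,6,7,8,9,10}  [accepting]
'a' @ 3: {1,2,3,4,6,7,8,10,11}  [accepting]
'd' @ 4: {1,2,3,4,5,6,7,8,10,11}  [accepting]
'c' @ 5: {}  — state set empty
end set {} — state 1 not in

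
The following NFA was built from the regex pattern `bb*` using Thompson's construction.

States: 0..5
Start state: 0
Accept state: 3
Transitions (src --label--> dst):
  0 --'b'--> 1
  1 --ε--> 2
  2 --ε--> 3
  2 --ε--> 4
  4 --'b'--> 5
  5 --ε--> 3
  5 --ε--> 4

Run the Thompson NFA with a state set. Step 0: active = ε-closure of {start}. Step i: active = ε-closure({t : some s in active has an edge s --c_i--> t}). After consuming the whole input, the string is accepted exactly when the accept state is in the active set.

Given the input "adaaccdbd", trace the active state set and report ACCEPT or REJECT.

Answer: REJECT

Trace:
S₀ = ε-closure({0}) = {0}
'a' @ 1: {}  — state set empty
rest 'daaccdbd' ignored (set empty)
end set {} — state 3 not in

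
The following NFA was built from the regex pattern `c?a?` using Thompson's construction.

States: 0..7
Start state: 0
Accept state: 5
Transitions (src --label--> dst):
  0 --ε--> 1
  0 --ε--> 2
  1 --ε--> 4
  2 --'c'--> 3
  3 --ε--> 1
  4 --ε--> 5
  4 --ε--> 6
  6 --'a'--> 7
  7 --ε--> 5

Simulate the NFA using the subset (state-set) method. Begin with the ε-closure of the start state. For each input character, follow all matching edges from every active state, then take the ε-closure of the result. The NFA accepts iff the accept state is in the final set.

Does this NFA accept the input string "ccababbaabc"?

start: ε-closure({0}) = {0,1,2,4,5,6}
'c' @ 1: {1,3,4,5,6}  (accept∈set)
'c' @ 2: {}  — state set empty
rest 'ababbaabc' ignored (set empty)
final: {}; accept 5 not in set

Answer: REJECT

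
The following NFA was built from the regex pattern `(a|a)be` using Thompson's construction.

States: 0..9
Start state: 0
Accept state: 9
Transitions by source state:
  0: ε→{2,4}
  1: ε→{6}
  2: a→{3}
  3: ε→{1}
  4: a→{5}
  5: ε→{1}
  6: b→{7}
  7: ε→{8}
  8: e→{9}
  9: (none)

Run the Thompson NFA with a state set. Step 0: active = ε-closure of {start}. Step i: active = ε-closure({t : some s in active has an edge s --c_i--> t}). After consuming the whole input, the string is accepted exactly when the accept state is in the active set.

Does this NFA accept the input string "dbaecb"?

initial (ε-close {0}): {0,2,4}
'd' @ 1: {}  — no active states
rest 'baecb' ignored (set empty)
end set {} — state 9 not in

Answer: REJECT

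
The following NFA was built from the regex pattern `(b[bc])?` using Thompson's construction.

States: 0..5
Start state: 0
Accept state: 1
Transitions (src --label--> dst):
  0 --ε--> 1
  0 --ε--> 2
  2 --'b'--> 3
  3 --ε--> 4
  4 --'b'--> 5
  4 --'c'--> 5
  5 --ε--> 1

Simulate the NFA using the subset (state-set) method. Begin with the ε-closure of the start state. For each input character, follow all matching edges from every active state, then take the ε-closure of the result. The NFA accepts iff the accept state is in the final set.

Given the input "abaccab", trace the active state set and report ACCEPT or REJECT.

initial (ε-close {0}): {0,1,2}
'a' @ 1: {}  — dead — no transitions
rest 'baccab' ignored (set empty)
final: {}; accept 1 not in set

Answer: REJECT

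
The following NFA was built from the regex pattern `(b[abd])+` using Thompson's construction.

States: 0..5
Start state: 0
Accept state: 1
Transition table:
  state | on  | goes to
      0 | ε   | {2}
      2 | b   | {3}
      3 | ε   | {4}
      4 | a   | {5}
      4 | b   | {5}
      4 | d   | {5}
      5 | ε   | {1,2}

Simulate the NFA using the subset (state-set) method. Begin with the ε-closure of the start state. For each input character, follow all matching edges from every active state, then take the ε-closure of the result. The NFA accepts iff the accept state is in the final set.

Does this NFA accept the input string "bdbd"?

S₀ = ε-closure({0}) = {0,2}
'b' @ 1: {3,4}
'd' @ 2: {1,2,5}  (accept∈set)
'b' @ 3: {3,4}
'd' @ 4: {1,2,5}  (accept∈set)
end set {1,2,5} — state 1 in

Answer: ACCEPT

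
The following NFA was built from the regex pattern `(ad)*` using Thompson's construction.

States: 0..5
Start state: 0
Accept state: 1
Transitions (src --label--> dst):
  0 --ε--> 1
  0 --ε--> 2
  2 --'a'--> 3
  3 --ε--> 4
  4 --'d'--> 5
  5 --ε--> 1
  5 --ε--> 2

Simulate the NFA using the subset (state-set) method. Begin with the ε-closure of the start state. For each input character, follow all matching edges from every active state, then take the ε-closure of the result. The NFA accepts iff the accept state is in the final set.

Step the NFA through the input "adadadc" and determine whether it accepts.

Answer: REJECT

Trace:
start: ε-closure({0}) = {0,1,2}
'a' @ 1: {3,4}
'd' @ 2: {1,2,5}  (accept∈set)
'a' @ 3: {3,4}
'd' @ 4: {1,2,5}  (accept∈set)
'a' @ 5: {3,4}
'd' @ 6: {1,2,5}  (accept∈set)
'c' @ 7: {}  — dead — no transitions
after full input: {}  (accept=1 not in)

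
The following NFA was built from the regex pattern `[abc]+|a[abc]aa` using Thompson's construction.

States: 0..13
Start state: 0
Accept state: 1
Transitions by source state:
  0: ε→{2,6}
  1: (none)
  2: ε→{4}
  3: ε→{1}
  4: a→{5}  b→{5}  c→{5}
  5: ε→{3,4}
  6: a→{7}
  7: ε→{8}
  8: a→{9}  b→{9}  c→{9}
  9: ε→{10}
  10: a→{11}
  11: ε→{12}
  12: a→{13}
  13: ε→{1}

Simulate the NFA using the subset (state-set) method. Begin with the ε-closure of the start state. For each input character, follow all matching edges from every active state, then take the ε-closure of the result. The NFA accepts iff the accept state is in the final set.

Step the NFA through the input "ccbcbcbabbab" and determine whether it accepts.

initial (ε-close {0}): {0,2,4,6}
'c' @ 1: {1,3,4,5}  (accept∈set)
'c' @ 2: {1,3,4,5}  (accept∈set)
'b' @ 3: {1,3,4,5}  (accept∈set)
'c' @ 4: {1,3,4,5}  (accept∈set)
'b' @ 5: {1,3,4,5}  (accept∈set)
'c' @ 6: {1,3,4,5}  (accept∈set)
'b' @ 7: {1,3,4,5}  (accept∈set)
'a' @ 8: {1,3,4,5}  (accept∈set)
'b' @ 9: {1,3,4,5}  (accept∈set)
'b' @ 10: {1,3,4,5}  (accept∈set)
'a' @ 11: {1,3,4,5}  (accept∈set)
'b' @ 12: {1,3,4,5}  (accept∈set)
final: {1,3,4,5}; accept 1 in set

Answer: ACCEPT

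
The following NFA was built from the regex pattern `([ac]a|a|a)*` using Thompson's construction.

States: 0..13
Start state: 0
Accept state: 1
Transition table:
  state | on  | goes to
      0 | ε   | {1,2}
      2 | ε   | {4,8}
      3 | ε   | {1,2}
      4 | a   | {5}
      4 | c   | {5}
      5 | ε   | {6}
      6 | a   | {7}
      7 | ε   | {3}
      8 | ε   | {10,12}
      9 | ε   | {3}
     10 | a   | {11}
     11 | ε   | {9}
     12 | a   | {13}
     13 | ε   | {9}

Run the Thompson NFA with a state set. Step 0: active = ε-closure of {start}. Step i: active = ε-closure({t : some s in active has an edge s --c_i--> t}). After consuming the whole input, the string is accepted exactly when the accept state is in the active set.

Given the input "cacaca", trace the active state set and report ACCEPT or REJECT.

start: ε-closure({0}) = {0,1,2,4,8,10,12}
'c' @ 1: {5,6}
'a' @ 2: {1,2,3,4,7,8,10,12}  ✓accept
'c' @ 3: {5,6}
'a' @ 4: {1,2,3,4,7,8,10,12}  ✓accept
'c' @ 5: {5,6}
'a' @ 6: {1,2,3,4,7,8,10,12}  ✓accept
final: {1,2,3,4,7,8,10,12}; accept 1 in set

Answer: ACCEPT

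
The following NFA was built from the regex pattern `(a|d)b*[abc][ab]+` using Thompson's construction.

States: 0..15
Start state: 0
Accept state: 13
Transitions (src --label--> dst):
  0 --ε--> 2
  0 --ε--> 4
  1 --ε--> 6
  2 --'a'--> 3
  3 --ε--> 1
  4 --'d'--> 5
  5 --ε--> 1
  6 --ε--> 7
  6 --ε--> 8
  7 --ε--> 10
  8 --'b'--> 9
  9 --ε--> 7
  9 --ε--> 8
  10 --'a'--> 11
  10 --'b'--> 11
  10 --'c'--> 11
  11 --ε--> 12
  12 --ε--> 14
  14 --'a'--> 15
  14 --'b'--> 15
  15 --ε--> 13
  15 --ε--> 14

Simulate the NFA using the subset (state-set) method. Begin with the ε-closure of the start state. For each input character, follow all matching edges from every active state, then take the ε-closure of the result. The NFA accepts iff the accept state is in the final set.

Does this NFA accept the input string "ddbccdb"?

S₀ = ε-closure({0}) = {0,2,4}
'd' @ 1: {1,5,6,7,8,10}
'd' @ 2: {}  — no active states
rest 'bccdb' ignored (set empty)
final: {}; accept 13 not in set

Answer: REJECT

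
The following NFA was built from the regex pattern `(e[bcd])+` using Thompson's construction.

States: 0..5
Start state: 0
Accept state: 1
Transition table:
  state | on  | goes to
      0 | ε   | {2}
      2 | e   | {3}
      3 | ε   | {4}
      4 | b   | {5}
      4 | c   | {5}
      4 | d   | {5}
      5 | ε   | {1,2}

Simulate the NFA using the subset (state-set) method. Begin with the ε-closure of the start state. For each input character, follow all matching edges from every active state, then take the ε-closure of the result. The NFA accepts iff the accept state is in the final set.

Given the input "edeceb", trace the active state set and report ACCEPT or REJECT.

Answer: ACCEPT

Trace:
start: ε-closure({0}) = {0,2}
'e' @ 1: {3,4}
'd' @ 2: {1,2,5}  ✓accept
'e' @ 3: {3,4}
'c' @ 4: {1,2,5}  ✓accept
'e' @ 5: {3,4}
'b' @ 6: {1,2,5}  ✓accept
end set {1,2,5} — state 1 in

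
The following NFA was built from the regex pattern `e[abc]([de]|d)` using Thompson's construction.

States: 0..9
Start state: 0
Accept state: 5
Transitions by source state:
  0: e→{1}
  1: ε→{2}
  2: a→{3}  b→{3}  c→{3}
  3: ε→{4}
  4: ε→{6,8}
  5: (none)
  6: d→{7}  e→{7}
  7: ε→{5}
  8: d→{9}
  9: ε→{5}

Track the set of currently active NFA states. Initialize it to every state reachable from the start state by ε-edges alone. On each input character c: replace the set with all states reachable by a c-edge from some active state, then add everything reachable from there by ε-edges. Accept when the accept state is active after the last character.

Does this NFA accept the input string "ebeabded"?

Answer: REJECT

Steps:
start: ε-closure({0}) = {0}
'e' @ 1: {1,2}
'b' @ 2: {3,4,6,8}
'e' @ 3: {5,7}  (accept∈set)
'a' @ 4: {}  — no active states
rest 'bded' ignored (set empty)
after full input: {}  (accept=5 not in)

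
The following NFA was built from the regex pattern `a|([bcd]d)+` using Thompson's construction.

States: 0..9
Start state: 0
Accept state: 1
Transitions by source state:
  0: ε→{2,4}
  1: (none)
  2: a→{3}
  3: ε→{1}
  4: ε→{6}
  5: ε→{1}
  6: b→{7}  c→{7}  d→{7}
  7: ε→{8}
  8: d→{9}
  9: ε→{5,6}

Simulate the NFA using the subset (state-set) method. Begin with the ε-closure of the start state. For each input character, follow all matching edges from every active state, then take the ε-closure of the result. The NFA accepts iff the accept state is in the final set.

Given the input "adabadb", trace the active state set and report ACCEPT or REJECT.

Answer: REJECT

Derivation:
S₀ = ε-closure({0}) = {0,2,4,6}
'a' @ 1: {1,3}  (accept∈set)
'd' @ 2: {}  — state set empty
rest 'abadb' ignored (set empty)
final: {}; accept 1 not in set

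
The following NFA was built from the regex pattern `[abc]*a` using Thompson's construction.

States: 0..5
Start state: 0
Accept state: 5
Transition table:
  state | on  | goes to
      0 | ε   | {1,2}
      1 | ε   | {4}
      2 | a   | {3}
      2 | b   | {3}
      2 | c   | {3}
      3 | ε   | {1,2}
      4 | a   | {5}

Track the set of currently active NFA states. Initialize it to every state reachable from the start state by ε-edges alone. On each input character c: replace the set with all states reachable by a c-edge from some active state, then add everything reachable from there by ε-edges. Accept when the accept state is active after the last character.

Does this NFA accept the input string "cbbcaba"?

start: ε-closure({0}) = {0,1,2,4}
'c' @ 1: {1,2,3,4}
'b' @ 2: {1,2,3,4}
'b' @ 3: {1,2,3,4}
'c' @ 4: {1,2,3,4}
'a' @ 5: {1,2,3,4,5}  ✓accept
'b' @ 6: {1,2,3,4}
'a' @ 7: {1,2,3,4,5}  ✓accept
end set {1,2,3,4,5} — state 5 in

Answer: ACCEPT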